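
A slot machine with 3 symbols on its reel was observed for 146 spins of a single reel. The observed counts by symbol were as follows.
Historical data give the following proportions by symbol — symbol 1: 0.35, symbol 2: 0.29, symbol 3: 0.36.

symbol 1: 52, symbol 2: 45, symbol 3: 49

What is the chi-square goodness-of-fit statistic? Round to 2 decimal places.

Expected counts E_i = n·p_i: 146×0.35 = 51.1, 146×0.29 = 42.34, 146×0.36 = 52.56.
cat           O        E   (O−E)²/E
symbol 1     52     51.1      0.016
symbol 2     45    42.34      0.167
symbol 3     49    52.56      0.241
Sum = 0.42

0.42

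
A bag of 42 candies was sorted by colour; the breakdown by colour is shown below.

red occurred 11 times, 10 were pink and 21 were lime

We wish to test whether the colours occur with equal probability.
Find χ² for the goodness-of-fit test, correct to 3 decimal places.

Expected count for each of the 3 categories: 42/3 = 14.
cat         O        E   (O−E)²/E
red        11       14     0.6429
pink       10       14     1.1429
lime       21       14     3.5000
Sum = 5.286

5.286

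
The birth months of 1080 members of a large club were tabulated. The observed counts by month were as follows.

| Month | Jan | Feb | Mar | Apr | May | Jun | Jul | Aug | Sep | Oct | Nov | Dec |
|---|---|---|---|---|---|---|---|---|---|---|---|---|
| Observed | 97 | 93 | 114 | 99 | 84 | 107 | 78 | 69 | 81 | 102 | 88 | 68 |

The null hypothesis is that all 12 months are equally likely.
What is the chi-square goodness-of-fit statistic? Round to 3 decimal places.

25.978

Under H₀ each category has probability 1/12, so each expected count is 1080/12 = 90.
Jan: (97 − 90)²/90 = 49/90 = 0.5444
Feb: (93 − 90)²/90 = 9/90 = 0.1000
Mar: (114 − 90)²/90 = 576/90 = 6.4000
Apr: (99 − 90)²/90 = 81/90 = 0.9000
May: (84 − 90)²/90 = 36/90 = 0.4000
Jun: (107 − 90)²/90 = 289/90 = 3.2111
Jul: (78 − 90)²/90 = 144/90 = 1.6000
Aug: (69 − 90)²/90 = 441/90 = 4.9000
Sep: (81 − 90)²/90 = 81/90 = 0.9000
Oct: (102 − 90)²/90 = 144/90 = 1.6000
Nov: (88 − 90)²/90 = 4/90 = 0.0444
Dec: (68 − 90)²/90 = 484/90 = 5.3778
Sum = 25.978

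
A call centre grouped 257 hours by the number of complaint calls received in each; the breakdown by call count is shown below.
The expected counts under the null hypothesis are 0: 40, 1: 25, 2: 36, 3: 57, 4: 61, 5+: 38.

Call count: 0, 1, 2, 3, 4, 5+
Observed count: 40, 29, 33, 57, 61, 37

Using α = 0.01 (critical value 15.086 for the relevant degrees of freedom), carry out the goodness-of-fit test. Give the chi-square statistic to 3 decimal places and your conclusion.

cat         O        E   (O−E)²/E
0          40       40     0.0000
1          29       25     0.6400
2          33       36     0.2500
3          57       57     0.0000
4          61       61     0.0000
5+         37       38     0.0263
Sum = 0.916
df = 5. Since 0.916 < 15.086, we do not reject H₀.

0.916; do not reject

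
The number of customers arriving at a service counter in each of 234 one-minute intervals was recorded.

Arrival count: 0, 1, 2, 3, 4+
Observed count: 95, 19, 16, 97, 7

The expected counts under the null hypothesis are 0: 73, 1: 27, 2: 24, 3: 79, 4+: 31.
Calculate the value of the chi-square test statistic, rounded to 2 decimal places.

34.35

0: (95 − 73)²/73 = 484/73 = 6.630
1: (19 − 27)²/27 = 64/27 = 2.370
2: (16 − 24)²/24 = 64/24 = 2.667
3: (97 − 79)²/79 = 324/79 = 4.101
4+: (7 − 31)²/31 = 576/31 = 18.581
Sum = 34.35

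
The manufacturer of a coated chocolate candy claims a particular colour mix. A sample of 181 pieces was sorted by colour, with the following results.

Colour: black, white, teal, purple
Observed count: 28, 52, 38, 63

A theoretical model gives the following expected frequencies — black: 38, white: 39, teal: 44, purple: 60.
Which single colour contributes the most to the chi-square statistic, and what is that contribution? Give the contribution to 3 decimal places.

white, 4.333

χ² = (28−38)²/38 + (52−39)²/39 + (38−44)²/44 + (63−60)²/60
   = 2.6316 + 4.3333 + 0.8182 + 0.1500
The largest term is for white: 4.333.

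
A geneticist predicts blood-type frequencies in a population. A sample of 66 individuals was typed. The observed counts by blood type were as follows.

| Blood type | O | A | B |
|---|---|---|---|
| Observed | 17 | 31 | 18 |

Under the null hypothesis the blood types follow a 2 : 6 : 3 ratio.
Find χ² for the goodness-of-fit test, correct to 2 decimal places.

2.78

Ratio total = 11. Expected counts: 66×2/11 = 12, 66×6/11 = 36, 66×3/11 = 18.
χ² = (17−12)²/12 + (31−36)²/36 + (18−18)²/18
   = 2.083 + 0.694 + 0.000
Sum = 2.78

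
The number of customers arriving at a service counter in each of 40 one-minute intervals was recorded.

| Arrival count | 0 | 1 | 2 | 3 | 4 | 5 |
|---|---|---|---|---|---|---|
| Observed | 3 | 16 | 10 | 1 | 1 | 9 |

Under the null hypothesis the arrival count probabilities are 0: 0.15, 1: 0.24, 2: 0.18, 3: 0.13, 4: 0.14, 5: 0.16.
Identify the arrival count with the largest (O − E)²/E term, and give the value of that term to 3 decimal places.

Expected counts E_i = n·p_i: 40×0.15 = 6, 40×0.24 = 9.6, 40×0.18 = 7.2, 40×0.13 = 5.2, 40×0.14 = 5.6, 40×0.16 = 6.4.
0: (3 − 6)²/6 = 9/6 = 1.5000
1: (16 − 9.6)²/9.6 = 40.96/9.6 = 4.2667
2: (10 − 7.2)²/7.2 = 7.84/7.2 = 1.0889
3: (1 − 5.2)²/5.2 = 17.64/5.2 = 3.3923
4: (1 − 5.6)²/5.6 = 21.16/5.6 = 3.7786
5: (9 − 6.4)²/6.4 = 6.76/6.4 = 1.0563
The largest term is for 1: 4.267.

1, 4.267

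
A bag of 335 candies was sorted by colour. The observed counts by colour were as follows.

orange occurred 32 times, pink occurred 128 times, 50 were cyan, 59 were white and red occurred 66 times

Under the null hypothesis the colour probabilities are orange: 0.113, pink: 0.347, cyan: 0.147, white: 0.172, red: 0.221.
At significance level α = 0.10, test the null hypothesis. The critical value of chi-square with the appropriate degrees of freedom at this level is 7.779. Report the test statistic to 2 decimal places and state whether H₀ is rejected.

3.01; do not reject

Expected counts E_i = n·p_i: 335×0.113 = 37.855, 335×0.347 = 116.245, 335×0.147 = 49.245, 335×0.172 = 57.62, 335×0.221 = 74.035.
χ² = (32−37.855)²/37.855 + (128−116.245)²/116.245 + (50−49.245)²/49.245 + (59−57.62)²/57.62 + (66−74.035)²/74.035
   = 0.906 + 1.189 + 0.012 + 0.033 + 0.872
Sum = 3.01
df = 4. Since 3.01 < 7.779, we do not reject H₀.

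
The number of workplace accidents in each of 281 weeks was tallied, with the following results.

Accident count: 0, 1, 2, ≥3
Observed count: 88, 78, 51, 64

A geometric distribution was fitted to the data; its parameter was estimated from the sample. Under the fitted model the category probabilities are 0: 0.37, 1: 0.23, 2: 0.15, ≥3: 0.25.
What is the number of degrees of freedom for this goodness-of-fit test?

2

There are k = 4 categories and 1 parameter estimated from the data, so df = 4 − 1 − 1 = 2.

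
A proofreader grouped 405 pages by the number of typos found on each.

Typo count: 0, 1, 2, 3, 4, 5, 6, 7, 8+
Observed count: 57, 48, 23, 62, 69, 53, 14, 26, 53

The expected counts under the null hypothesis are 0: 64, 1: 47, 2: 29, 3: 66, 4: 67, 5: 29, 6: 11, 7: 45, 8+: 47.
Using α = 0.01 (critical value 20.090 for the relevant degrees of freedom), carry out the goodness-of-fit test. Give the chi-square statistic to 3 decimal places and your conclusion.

31.799; reject

χ² = (57−64)²/64 + (48−47)²/47 + (23−29)²/29 + (62−66)²/66 + (69−67)²/67 + (53−29)²/29 + (14−11)²/11 + (26−45)²/45 + (53−47)²/47
   = 0.7656 + 0.0213 + 1.2414 + 0.2424 + 0.0597 + 19.8621 + 0.8182 + 8.0222 + 0.7660
Sum = 31.799
df = 8. Since 31.799 > 20.090, we reject H₀.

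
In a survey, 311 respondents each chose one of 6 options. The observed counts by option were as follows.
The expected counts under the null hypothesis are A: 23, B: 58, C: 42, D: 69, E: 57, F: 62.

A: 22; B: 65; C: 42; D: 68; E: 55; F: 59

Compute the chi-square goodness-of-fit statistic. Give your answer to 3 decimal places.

cat         O        E   (O−E)²/E
A          22       23     0.0435
B          65       58     0.8448
C          42       42     0.0000
D          68       69     0.0145
E          55       57     0.0702
F          59       62     0.1452
Sum = 1.118

1.118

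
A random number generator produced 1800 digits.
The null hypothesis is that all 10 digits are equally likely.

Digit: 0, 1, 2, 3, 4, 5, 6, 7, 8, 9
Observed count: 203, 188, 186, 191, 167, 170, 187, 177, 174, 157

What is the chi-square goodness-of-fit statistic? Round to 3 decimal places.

9.122

Under H₀ each category has probability 1/10, so each expected count is 1800/10 = 180.
0: (203 − 180)²/180 = 529/180 = 2.9389
1: (188 − 180)²/180 = 64/180 = 0.3556
2: (186 − 180)²/180 = 36/180 = 0.2000
3: (191 − 180)²/180 = 121/180 = 0.6722
4: (167 − 180)²/180 = 169/180 = 0.9389
5: (170 − 180)²/180 = 100/180 = 0.5556
6: (187 − 180)²/180 = 49/180 = 0.2722
7: (177 − 180)²/180 = 9/180 = 0.0500
8: (174 − 180)²/180 = 36/180 = 0.2000
9: (157 − 180)²/180 = 529/180 = 2.9389
Sum = 9.122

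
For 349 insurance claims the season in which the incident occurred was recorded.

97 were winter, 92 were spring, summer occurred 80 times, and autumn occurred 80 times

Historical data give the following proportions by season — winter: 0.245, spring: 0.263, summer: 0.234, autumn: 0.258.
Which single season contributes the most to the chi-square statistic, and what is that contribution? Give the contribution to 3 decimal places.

winter, 1.545

Expected counts E_i = n·p_i: 349×0.245 = 85.505, 349×0.263 = 91.787, 349×0.234 = 81.666, 349×0.258 = 90.042.
χ² = (97−85.505)²/85.505 + (92−91.787)²/91.787 + (80−81.666)²/81.666 + (80−90.042)²/90.042
   = 1.5453 + 0.0005 + 0.0340 + 1.1199
The largest term is for winter: 1.545.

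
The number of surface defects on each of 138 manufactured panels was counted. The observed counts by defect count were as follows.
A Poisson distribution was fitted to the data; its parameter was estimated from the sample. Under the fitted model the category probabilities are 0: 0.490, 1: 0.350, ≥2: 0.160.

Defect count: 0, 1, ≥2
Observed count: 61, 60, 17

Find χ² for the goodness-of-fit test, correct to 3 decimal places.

4.651

Expected counts E_i = n·p_i: 138×0.490 = 67.62, 138×0.350 = 48.3, 138×0.160 = 22.08.
0: (61 − 67.62)²/67.62 = 43.8244/67.62 = 0.6481
1: (60 − 48.3)²/48.3 = 136.89/48.3 = 2.8342
≥2: (17 − 22.08)²/22.08 = 25.8064/22.08 = 1.1688
Sum = 4.651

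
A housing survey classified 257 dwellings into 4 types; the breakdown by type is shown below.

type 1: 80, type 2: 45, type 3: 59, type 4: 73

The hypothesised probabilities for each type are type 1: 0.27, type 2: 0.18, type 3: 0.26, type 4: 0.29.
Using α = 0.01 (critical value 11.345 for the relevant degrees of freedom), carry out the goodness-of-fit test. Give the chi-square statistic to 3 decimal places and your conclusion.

Expected counts E_i = n·p_i: 257×0.27 = 69.39, 257×0.18 = 46.26, 257×0.26 = 66.82, 257×0.29 = 74.53.
χ² = (80−69.39)²/69.39 + (45−46.26)²/46.26 + (59−66.82)²/66.82 + (73−74.53)²/74.53
   = 1.6223 + 0.0343 + 0.9152 + 0.0314
Sum = 2.603
df = 3. Since 2.603 < 11.345, we do not reject H₀.

2.603; do not reject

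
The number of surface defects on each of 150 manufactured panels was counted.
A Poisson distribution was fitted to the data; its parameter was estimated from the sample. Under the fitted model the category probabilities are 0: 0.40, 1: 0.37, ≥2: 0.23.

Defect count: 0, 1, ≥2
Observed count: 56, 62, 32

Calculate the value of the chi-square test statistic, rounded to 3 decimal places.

1.209

Expected counts E_i = n·p_i: 150×0.40 = 60, 150×0.37 = 55.5, 150×0.23 = 34.5.
χ² = (56−60)²/60 + (62−55.5)²/55.5 + (32−34.5)²/34.5
   = 0.2667 + 0.7613 + 0.1812
Sum = 1.209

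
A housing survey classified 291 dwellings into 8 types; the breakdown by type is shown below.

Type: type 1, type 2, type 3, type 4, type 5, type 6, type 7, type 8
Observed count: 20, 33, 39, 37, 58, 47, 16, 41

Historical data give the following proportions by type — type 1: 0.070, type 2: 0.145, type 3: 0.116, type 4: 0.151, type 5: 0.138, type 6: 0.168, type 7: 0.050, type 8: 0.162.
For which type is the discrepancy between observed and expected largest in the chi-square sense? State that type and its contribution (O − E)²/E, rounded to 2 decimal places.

Expected counts E_i = n·p_i: 291×0.070 = 20.37, 291×0.145 = 42.195, 291×0.116 = 33.756, 291×0.151 = 43.941, 291×0.138 = 40.158, 291×0.168 = 48.888, 291×0.050 = 14.55, 291×0.162 = 47.142.
χ² = (20−20.37)²/20.37 + (33−42.195)²/42.195 + (39−33.756)²/33.756 + (37−43.941)²/43.941 + (58−40.158)²/40.158 + (47−48.888)²/48.888 + (16−14.55)²/14.55 + (41−47.142)²/47.142
   = 0.007 + 2.004 + 0.815 + 1.096 + 7.927 + 0.073 + 0.145 + 0.800
The largest term is for type 5: 7.93.

type 5, 7.93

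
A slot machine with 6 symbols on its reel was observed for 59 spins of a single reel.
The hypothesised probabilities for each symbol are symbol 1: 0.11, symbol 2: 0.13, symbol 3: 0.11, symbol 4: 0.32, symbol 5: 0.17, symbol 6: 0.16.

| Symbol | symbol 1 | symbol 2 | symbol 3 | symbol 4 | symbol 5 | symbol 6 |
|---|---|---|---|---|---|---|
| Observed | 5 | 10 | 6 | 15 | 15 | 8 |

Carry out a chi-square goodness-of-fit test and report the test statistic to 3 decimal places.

Expected counts E_i = n·p_i: 59×0.11 = 6.49, 59×0.13 = 7.67, 59×0.11 = 6.49, 59×0.32 = 18.88, 59×0.17 = 10.03, 59×0.16 = 9.44.
symbol 1: (5 − 6.49)²/6.49 = 2.2201/6.49 = 0.3421
symbol 2: (10 − 7.67)²/7.67 = 5.4289/7.67 = 0.7078
symbol 3: (6 − 6.49)²/6.49 = 0.2401/6.49 = 0.0370
symbol 4: (15 − 18.88)²/18.88 = 15.0544/18.88 = 0.7974
symbol 5: (15 − 10.03)²/10.03 = 24.7009/10.03 = 2.4627
symbol 6: (8 − 9.44)²/9.44 = 2.0736/9.44 = 0.2197
Sum = 4.567

4.567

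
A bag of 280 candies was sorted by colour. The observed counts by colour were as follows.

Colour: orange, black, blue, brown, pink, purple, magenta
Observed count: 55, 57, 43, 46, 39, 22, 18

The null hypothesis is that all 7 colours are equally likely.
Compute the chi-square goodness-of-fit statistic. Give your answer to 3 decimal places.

34.200

Under H₀ each category has probability 1/7, so each expected count is 280/7 = 40.
orange: (55 − 40)²/40 = 225/40 = 5.6250
black: (57 − 40)²/40 = 289/40 = 7.2250
blue: (43 − 40)²/40 = 9/40 = 0.2250
brown: (46 − 40)²/40 = 36/40 = 0.9000
pink: (39 − 40)²/40 = 1/40 = 0.0250
purple: (22 − 40)²/40 = 324/40 = 8.1000
magenta: (18 − 40)²/40 = 484/40 = 12.1000
Sum = 34.200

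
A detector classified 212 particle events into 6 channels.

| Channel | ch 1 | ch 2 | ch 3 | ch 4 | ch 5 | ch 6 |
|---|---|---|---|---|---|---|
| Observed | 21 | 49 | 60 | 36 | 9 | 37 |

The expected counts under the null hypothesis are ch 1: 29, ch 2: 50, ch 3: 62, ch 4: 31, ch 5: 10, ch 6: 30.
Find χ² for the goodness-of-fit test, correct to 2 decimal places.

4.83

χ² = (21−29)²/29 + (49−50)²/50 + (60−62)²/62 + (36−31)²/31 + (9−10)²/10 + (37−30)²/30
   = 2.207 + 0.020 + 0.065 + 0.806 + 0.100 + 1.633
Sum = 4.83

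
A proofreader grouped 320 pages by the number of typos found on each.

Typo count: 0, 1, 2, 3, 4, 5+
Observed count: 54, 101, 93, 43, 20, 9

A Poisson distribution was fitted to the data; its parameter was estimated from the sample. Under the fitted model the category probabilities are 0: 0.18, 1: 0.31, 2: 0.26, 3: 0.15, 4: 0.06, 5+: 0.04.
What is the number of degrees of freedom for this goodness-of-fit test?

4

There are k = 6 categories and 1 parameter estimated from the data, so df = 6 − 1 − 1 = 4.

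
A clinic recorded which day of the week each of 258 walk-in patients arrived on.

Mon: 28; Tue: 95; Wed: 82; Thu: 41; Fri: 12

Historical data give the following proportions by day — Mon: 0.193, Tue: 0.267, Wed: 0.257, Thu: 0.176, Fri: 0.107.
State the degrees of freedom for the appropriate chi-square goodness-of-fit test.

4

There are k = 5 categories and no parameters were estimated from the data, so df = 5 − 1 = 4.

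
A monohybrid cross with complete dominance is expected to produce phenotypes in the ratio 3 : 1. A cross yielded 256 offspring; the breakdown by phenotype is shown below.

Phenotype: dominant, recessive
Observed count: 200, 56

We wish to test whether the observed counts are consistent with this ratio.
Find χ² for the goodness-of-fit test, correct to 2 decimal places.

Ratio total = 4. Expected counts: 256×3/4 = 192, 256×1/4 = 64.
χ² = (200−192)²/192 + (56−64)²/64
   = 0.333 + 1.000
Sum = 1.33

1.33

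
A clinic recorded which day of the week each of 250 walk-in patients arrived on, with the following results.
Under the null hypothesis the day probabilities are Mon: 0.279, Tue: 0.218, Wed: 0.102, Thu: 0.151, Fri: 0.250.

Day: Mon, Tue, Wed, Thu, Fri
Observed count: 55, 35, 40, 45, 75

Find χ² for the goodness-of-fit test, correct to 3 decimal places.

22.234

Expected counts E_i = n·p_i: 250×0.279 = 69.75, 250×0.218 = 54.5, 250×0.102 = 25.5, 250×0.151 = 37.75, 250×0.250 = 62.5.
Mon: (55 − 69.75)²/69.75 = 217.5625/69.75 = 3.1192
Tue: (35 − 54.5)²/54.5 = 380.25/54.5 = 6.9771
Wed: (40 − 25.5)²/25.5 = 210.25/25.5 = 8.2451
Thu: (45 − 37.75)²/37.75 = 52.5625/37.75 = 1.3924
Fri: (75 − 62.5)²/62.5 = 156.25/62.5 = 2.5000
Sum = 22.234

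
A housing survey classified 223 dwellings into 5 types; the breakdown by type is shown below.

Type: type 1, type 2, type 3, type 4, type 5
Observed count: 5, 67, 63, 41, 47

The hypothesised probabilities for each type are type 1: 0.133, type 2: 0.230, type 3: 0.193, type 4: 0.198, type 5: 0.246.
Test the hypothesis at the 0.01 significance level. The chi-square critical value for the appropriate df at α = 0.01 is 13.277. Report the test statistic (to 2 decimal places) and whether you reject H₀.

Expected counts E_i = n·p_i: 223×0.133 = 29.659, 223×0.230 = 51.29, 223×0.193 = 43.039, 223×0.198 = 44.154, 223×0.246 = 54.858.
χ² = (5−29.659)²/29.659 + (67−51.29)²/51.29 + (63−43.039)²/43.039 + (41−44.154)²/44.154 + (47−54.858)²/54.858
   = 20.502 + 4.812 + 9.258 + 0.225 + 1.126
Sum = 35.92
df = 4. Since 35.92 > 13.277, we reject H₀.

35.92; reject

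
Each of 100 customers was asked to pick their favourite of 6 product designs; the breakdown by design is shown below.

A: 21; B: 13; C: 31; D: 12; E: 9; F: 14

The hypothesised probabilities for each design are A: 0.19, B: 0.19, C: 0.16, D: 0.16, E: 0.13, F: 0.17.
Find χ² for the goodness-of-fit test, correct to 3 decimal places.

18.928

Expected counts E_i = n·p_i: 100×0.19 = 19, 100×0.19 = 19, 100×0.16 = 16, 100×0.16 = 16, 100×0.13 = 13, 100×0.17 = 17.
cat         O        E   (O−E)²/E
A          21       19     0.2105
B          13       19     1.8947
C          31       16    14.0625
D          12       16     1.0000
E           9       13     1.2308
F          14       17     0.5294
Sum = 18.928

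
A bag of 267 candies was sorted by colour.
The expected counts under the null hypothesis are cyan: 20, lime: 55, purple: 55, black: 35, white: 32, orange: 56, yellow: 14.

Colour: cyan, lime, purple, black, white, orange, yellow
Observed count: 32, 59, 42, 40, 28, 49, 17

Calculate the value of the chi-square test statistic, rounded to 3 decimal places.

cat         O        E   (O−E)²/E
cyan       32       20     7.2000
lime       59       55     0.2909
purple     42       55     3.0727
black      40       35     0.7143
white      28       32     0.5000
orange     49       56     0.8750
yellow     17       14     0.6429
Sum = 13.296

13.296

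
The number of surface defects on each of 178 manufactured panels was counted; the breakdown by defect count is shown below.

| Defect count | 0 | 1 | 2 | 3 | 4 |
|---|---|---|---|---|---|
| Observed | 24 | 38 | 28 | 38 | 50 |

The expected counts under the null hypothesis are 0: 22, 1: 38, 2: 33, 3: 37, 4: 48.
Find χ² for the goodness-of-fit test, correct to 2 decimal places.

1.05

0: (24 − 22)²/22 = 4/22 = 0.182
1: (38 − 38)²/38 = 0/38 = 0.000
2: (28 − 33)²/33 = 25/33 = 0.758
3: (38 − 37)²/37 = 1/37 = 0.027
4: (50 − 48)²/48 = 4/48 = 0.083
Sum = 1.05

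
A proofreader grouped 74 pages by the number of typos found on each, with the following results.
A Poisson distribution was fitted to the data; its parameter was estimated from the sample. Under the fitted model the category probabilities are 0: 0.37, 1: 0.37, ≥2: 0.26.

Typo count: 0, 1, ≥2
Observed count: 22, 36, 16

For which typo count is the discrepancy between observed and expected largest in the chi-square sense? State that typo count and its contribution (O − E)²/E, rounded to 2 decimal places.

Expected counts E_i = n·p_i: 74×0.37 = 27.38, 74×0.37 = 27.38, 74×0.26 = 19.24.
cat         O        E   (O−E)²/E
0          22    27.38      1.057
1          36    27.38      2.714
≥2         16    19.24      0.546
The largest term is for 1: 2.71.

1, 2.71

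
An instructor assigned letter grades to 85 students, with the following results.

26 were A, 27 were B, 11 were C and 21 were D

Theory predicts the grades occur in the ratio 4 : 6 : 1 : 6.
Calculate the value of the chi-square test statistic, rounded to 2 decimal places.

Ratio total = 17. Expected counts: 85×4/17 = 20, 85×6/17 = 30, 85×1/17 = 5, 85×6/17 = 30.
cat         O        E   (O−E)²/E
A          26       20      1.800
B          27       30      0.300
C          11        5      7.200
D          21       30      2.700
Sum = 12.00

12.00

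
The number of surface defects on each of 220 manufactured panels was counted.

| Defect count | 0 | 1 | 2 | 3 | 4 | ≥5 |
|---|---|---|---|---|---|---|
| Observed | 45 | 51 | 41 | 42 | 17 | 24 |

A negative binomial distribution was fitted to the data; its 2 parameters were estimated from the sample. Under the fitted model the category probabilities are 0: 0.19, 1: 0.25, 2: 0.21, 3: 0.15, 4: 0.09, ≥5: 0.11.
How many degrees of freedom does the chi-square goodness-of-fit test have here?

There are k = 6 categories and 2 parameters estimated from the data, so df = 6 − 1 − 2 = 3.

3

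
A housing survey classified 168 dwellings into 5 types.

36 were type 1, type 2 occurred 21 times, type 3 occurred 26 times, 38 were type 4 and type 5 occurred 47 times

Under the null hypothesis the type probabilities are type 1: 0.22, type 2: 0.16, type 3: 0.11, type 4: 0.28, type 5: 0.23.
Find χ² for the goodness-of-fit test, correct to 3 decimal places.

7.917

Expected counts E_i = n·p_i: 168×0.22 = 36.96, 168×0.16 = 26.88, 168×0.11 = 18.48, 168×0.28 = 47.04, 168×0.23 = 38.64.
χ² = (36−36.96)²/36.96 + (21−26.88)²/26.88 + (26−18.48)²/18.48 + (38−47.04)²/47.04 + (47−38.64)²/38.64
   = 0.0249 + 1.2863 + 3.0601 + 1.7373 + 1.8087
Sum = 7.917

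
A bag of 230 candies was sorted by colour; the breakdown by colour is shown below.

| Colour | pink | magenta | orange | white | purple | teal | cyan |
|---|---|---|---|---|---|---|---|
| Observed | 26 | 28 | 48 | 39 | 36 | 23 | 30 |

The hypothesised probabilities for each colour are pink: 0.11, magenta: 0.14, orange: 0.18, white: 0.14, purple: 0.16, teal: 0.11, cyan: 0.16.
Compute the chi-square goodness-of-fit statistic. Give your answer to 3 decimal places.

Expected counts E_i = n·p_i: 230×0.11 = 25.3, 230×0.14 = 32.2, 230×0.18 = 41.4, 230×0.14 = 32.2, 230×0.16 = 36.8, 230×0.11 = 25.3, 230×0.16 = 36.8.
χ² = (26−25.3)²/25.3 + (28−32.2)²/32.2 + (48−41.4)²/41.4 + (39−32.2)²/32.2 + (36−36.8)²/36.8 + (23−25.3)²/25.3 + (30−36.8)²/36.8
   = 0.0194 + 0.5478 + 1.0522 + 1.4360 + 0.0174 + 0.2091 + 1.2565
Sum = 4.538

4.538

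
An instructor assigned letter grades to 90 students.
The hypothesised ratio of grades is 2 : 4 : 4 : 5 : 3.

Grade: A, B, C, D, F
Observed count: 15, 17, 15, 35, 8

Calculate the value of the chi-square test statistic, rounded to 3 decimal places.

11.467

Ratio total = 18. Expected counts: 90×2/18 = 10, 90×4/18 = 20, 90×4/18 = 20, 90×5/18 = 25, 90×3/18 = 15.
χ² = (15−10)²/10 + (17−20)²/20 + (15−20)²/20 + (35−25)²/25 + (8−15)²/15
   = 2.5000 + 0.4500 + 1.2500 + 4.0000 + 3.2667
Sum = 11.467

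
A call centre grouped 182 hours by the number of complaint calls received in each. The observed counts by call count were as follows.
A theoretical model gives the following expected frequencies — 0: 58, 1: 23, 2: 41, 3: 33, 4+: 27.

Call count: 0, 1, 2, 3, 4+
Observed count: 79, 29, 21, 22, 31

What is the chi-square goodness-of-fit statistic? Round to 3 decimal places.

23.184

cat         O        E   (O−E)²/E
0          79       58     7.6034
1          29       23     1.5652
2          21       41     9.7561
3          22       33     3.6667
4+         31       27     0.5926
Sum = 23.184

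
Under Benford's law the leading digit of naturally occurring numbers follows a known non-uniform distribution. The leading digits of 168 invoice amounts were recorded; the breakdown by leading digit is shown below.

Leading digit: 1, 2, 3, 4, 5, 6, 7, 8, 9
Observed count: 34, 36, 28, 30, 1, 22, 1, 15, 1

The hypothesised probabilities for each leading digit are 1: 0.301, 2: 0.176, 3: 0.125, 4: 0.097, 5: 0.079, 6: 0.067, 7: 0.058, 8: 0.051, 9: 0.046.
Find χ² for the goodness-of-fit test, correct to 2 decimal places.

60.82

Expected counts E_i = n·p_i: 168×0.301 = 50.568, 168×0.176 = 29.568, 168×0.125 = 21, 168×0.097 = 16.296, 168×0.079 = 13.272, 168×0.067 = 11.256, 168×0.058 = 9.744, 168×0.051 = 8.568, 168×0.046 = 7.728.
χ² = (34−50.568)²/50.568 + (36−29.568)²/29.568 + (28−21)²/21 + (30−16.296)²/16.296 + (1−13.272)²/13.272 + (22−11.256)²/11.256 + (1−9.744)²/9.744 + (15−8.568)²/8.568 + (1−7.728)²/7.728
   = 5.428 + 1.399 + 2.333 + 11.524 + 11.347 + 10.255 + 7.847 + 4.829 + 5.857
Sum = 60.82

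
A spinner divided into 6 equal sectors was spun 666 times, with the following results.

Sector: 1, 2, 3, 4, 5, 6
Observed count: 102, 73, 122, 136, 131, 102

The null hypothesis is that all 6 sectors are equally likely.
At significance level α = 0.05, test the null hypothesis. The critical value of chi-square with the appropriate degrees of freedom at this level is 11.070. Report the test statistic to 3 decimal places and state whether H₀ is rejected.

24.793; reject

Under H₀ each category has probability 1/6, so each expected count is 666/6 = 111.
1: (102 − 111)²/111 = 81/111 = 0.7297
2: (73 − 111)²/111 = 1444/111 = 13.0090
3: (122 − 111)²/111 = 121/111 = 1.0901
4: (136 − 111)²/111 = 625/111 = 5.6306
5: (131 − 111)²/111 = 400/111 = 3.6036
6: (102 − 111)²/111 = 81/111 = 0.7297
Sum = 24.793
df = 5. Since 24.793 > 11.070, we reject H₀.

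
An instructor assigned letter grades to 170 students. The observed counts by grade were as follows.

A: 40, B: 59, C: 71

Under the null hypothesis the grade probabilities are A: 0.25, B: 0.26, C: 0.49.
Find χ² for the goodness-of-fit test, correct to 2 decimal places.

Expected counts E_i = n·p_i: 170×0.25 = 42.5, 170×0.26 = 44.2, 170×0.49 = 83.3.
χ² = (40−42.5)²/42.5 + (59−44.2)²/44.2 + (71−83.3)²/83.3
   = 0.147 + 4.956 + 1.816
Sum = 6.92

6.92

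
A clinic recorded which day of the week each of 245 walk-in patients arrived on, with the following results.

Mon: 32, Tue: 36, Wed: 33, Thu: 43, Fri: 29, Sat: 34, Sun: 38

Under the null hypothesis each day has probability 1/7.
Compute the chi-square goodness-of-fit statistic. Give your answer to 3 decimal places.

Expected count for each of the 7 categories: 245/7 = 35.
cat         O        E   (O−E)²/E
Mon        32       35     0.2571
Tue        36       35     0.0286
Wed        33       35     0.1143
Thu        43       35     1.8286
Fri        29       35     1.0286
Sat        34       35     0.0286
Sun        38       35     0.2571
Sum = 3.543

3.543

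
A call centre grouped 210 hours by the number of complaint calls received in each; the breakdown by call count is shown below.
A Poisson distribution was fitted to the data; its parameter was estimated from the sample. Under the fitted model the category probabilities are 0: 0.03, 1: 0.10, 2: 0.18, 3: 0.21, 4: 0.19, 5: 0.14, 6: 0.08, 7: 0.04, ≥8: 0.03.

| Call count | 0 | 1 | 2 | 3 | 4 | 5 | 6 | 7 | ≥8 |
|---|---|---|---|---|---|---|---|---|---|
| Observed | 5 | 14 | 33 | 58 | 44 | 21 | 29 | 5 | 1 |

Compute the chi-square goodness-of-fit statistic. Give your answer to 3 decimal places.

25.108

Expected counts E_i = n·p_i: 210×0.03 = 6.3, 210×0.10 = 21, 210×0.18 = 37.8, 210×0.21 = 44.1, 210×0.19 = 39.9, 210×0.14 = 29.4, 210×0.08 = 16.8, 210×0.04 = 8.4, 210×0.03 = 6.3.
χ² = (5−6.3)²/6.3 + (14−21)²/21 + (33−37.8)²/37.8 + (58−44.1)²/44.1 + (44−39.9)²/39.9 + (21−29.4)²/29.4 + (29−16.8)²/16.8 + (5−8.4)²/8.4 + (1−6.3)²/6.3
   = 0.2683 + 2.3333 + 0.6095 + 4.3812 + 0.4213 + 2.4000 + 8.8595 + 1.3762 + 4.4587
Sum = 25.108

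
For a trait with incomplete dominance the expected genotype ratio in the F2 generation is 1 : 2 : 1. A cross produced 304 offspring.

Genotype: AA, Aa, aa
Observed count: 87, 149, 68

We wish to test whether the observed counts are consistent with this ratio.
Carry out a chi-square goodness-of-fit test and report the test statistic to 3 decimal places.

Ratio total = 4. Expected counts: 304×1/4 = 76, 304×2/4 = 152, 304×1/4 = 76.
χ² = (87−76)²/76 + (149−152)²/152 + (68−76)²/76
   = 1.5921 + 0.0592 + 0.8421
Sum = 2.493

2.493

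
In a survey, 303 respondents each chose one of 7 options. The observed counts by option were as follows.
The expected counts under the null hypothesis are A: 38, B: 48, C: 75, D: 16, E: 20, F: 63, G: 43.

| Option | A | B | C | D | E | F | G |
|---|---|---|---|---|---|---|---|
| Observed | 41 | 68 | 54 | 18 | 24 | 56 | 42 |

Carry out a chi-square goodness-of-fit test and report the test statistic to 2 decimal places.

16.30

cat         O        E   (O−E)²/E
A          41       38      0.237
B          68       48      8.333
C          54       75      5.880
D          18       16      0.250
E          24       20      0.800
F          56       63      0.778
G          42       43      0.023
Sum = 16.30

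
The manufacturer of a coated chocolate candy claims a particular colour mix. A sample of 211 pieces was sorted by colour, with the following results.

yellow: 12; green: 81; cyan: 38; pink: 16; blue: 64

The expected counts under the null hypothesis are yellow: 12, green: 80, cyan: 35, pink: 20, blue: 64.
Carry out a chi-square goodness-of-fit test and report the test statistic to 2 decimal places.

1.07

cat         O        E   (O−E)²/E
yellow     12       12      0.000
green      81       80      0.013
cyan       38       35      0.257
pink       16       20      0.800
blue       64       64      0.000
Sum = 1.07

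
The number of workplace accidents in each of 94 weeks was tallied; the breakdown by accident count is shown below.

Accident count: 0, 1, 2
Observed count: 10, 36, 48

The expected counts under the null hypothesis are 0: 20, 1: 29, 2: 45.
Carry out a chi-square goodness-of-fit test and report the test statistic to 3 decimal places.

cat         O        E   (O−E)²/E
0          10       20     5.0000
1          36       29     1.6897
2          48       45     0.2000
Sum = 6.890

6.890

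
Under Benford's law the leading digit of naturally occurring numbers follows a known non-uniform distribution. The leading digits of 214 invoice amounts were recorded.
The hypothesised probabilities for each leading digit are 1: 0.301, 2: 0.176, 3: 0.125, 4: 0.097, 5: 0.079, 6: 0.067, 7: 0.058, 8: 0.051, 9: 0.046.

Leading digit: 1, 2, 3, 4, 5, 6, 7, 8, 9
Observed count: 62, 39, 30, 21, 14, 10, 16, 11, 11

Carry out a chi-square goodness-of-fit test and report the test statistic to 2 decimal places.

3.52

Expected counts E_i = n·p_i: 214×0.301 = 64.414, 214×0.176 = 37.664, 214×0.125 = 26.75, 214×0.097 = 20.758, 214×0.079 = 16.906, 214×0.067 = 14.338, 214×0.058 = 12.412, 214×0.051 = 10.914, 214×0.046 = 9.844.
1: (62 − 64.414)²/64.414 = 5.827396/64.414 = 0.090
2: (39 − 37.664)²/37.664 = 1.784896/37.664 = 0.047
3: (30 − 26.75)²/26.75 = 10.5625/26.75 = 0.395
4: (21 − 20.758)²/20.758 = 0.058564/20.758 = 0.003
5: (14 − 16.906)²/16.906 = 8.444836/16.906 = 0.500
6: (10 − 14.338)²/14.338 = 18.818244/14.338 = 1.312
7: (16 − 12.412)²/12.412 = 12.873744/12.412 = 1.037
8: (11 − 10.914)²/10.914 = 0.007396/10.914 = 0.001
9: (11 − 9.844)²/9.844 = 1.336336/9.844 = 0.136
Sum = 3.52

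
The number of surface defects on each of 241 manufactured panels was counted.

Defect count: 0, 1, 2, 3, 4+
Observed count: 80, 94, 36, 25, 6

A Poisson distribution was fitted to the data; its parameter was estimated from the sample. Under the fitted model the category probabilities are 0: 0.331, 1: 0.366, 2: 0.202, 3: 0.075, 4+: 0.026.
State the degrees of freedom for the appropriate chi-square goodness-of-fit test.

3

There are k = 5 categories and 1 parameter estimated from the data, so df = 5 − 1 − 1 = 3.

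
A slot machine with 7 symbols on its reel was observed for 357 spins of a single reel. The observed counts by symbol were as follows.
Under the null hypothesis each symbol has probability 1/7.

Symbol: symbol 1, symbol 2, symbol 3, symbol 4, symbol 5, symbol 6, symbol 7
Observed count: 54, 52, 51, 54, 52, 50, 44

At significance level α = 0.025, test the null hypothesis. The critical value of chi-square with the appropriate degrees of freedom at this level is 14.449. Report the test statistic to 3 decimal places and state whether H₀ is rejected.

1.373; do not reject

Expected count for each of the 7 categories: 357/7 = 51.
χ² = (54−51)²/51 + (52−51)²/51 + (51−51)²/51 + (54−51)²/51 + (52−51)²/51 + (50−51)²/51 + (44−51)²/51
   = 0.1765 + 0.0196 + 0.0000 + 0.1765 + 0.0196 + 0.0196 + 0.9608
Sum = 1.373
df = 6. Since 1.373 < 14.449, we do not reject H₀.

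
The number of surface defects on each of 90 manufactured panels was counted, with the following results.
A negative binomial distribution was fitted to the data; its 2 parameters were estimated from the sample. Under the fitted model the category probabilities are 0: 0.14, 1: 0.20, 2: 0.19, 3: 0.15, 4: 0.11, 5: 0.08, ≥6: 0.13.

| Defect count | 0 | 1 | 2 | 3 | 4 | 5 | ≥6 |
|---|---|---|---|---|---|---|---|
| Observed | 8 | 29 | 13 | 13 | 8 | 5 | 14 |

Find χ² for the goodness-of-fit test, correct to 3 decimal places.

10.892

Expected counts E_i = n·p_i: 90×0.14 = 12.6, 90×0.20 = 18, 90×0.19 = 17.1, 90×0.15 = 13.5, 90×0.11 = 9.9, 90×0.08 = 7.2, 90×0.13 = 11.7.
0: (8 − 12.6)²/12.6 = 21.16/12.6 = 1.6794
1: (29 − 18)²/18 = 121/18 = 6.7222
2: (13 − 17.1)²/17.1 = 16.81/17.1 = 0.9830
3: (13 − 13.5)²/13.5 = 0.25/13.5 = 0.0185
4: (8 − 9.9)²/9.9 = 3.61/9.9 = 0.3646
5: (5 − 7.2)²/7.2 = 4.84/7.2 = 0.6722
≥6: (14 − 11.7)²/11.7 = 5.29/11.7 = 0.4521
Sum = 10.892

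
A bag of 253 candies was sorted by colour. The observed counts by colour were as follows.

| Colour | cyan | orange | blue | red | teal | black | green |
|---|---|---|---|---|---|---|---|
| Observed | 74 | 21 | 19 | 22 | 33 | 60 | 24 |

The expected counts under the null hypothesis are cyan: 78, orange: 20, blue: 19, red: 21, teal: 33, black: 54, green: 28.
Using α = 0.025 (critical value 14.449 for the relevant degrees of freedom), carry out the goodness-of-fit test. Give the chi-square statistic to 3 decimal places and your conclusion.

cat         O        E   (O−E)²/E
cyan       74       78     0.2051
orange     21       20     0.0500
blue       19       19     0.0000
red        22       21     0.0476
teal       33       33     0.0000
black      60       54     0.6667
green      24       28     0.5714
Sum = 1.541
df = 6. Since 1.541 < 14.449, we do not reject H₀.

1.541; do not reject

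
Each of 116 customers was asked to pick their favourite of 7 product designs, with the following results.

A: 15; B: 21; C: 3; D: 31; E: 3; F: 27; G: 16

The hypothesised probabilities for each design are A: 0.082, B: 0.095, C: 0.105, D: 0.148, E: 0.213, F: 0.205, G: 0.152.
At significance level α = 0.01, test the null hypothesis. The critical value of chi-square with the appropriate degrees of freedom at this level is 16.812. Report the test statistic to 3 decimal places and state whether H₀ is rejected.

Expected counts E_i = n·p_i: 116×0.082 = 9.512, 116×0.095 = 11.02, 116×0.105 = 12.18, 116×0.148 = 17.168, 116×0.213 = 24.708, 116×0.205 = 23.78, 116×0.152 = 17.632.
cat         O        E   (O−E)²/E
A          15    9.512     3.1663
B          21    11.02     9.0381
C           3    12.18     6.9189
D          31   17.168    11.1442
E           3   24.708    19.0723
F          27    23.78     0.4360
G          16   17.632     0.1511
Sum = 49.927
df = 6. Since 49.927 > 16.812, we reject H₀.

49.927; reject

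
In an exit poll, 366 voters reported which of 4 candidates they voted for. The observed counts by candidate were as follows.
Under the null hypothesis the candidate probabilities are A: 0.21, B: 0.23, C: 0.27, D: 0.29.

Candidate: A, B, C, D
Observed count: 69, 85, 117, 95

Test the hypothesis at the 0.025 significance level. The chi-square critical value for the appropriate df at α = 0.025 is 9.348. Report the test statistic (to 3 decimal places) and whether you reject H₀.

5.326; do not reject

Expected counts E_i = n·p_i: 366×0.21 = 76.86, 366×0.23 = 84.18, 366×0.27 = 98.82, 366×0.29 = 106.14.
A: (69 − 76.86)²/76.86 = 61.7796/76.86 = 0.8038
B: (85 − 84.18)²/84.18 = 0.6724/84.18 = 0.0080
C: (117 − 98.82)²/98.82 = 330.5124/98.82 = 3.3446
D: (95 − 106.14)²/106.14 = 124.0996/106.14 = 1.1692
Sum = 5.326
df = 3. Since 5.326 < 9.348, we do not reject H₀.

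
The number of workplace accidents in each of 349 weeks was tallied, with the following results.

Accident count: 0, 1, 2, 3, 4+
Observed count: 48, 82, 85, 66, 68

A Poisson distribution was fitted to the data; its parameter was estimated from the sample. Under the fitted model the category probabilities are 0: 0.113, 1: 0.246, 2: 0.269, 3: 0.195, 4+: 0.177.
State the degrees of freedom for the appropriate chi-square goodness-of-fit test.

There are k = 5 categories and 1 parameter estimated from the data, so df = 5 − 1 − 1 = 3.

3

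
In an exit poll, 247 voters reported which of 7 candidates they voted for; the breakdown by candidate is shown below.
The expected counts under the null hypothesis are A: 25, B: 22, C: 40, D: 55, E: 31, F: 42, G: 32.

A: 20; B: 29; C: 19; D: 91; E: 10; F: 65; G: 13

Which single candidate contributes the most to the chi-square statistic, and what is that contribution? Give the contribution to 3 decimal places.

A: (20 − 25)²/25 = 25/25 = 1.0000
B: (29 − 22)²/22 = 49/22 = 2.2273
C: (19 − 40)²/40 = 441/40 = 11.0250
D: (91 − 55)²/55 = 1296/55 = 23.5636
E: (10 − 31)²/31 = 441/31 = 14.2258
F: (65 − 42)²/42 = 529/42 = 12.5952
G: (13 − 32)²/32 = 361/32 = 11.2813
The largest term is for D: 23.564.

D, 23.564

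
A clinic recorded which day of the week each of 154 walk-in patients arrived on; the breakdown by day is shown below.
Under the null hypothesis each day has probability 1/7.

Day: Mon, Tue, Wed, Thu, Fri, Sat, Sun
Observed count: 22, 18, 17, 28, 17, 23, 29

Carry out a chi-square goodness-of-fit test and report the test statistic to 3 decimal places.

6.909

Expected count for each of the 7 categories: 154/7 = 22.
Mon: (22 − 22)²/22 = 0/22 = 0.0000
Tue: (18 − 22)²/22 = 16/22 = 0.7273
Wed: (17 − 22)²/22 = 25/22 = 1.1364
Thu: (28 − 22)²/22 = 36/22 = 1.6364
Fri: (17 − 22)²/22 = 25/22 = 1.1364
Sat: (23 − 22)²/22 = 1/22 = 0.0455
Sun: (29 − 22)²/22 = 49/22 = 2.2273
Sum = 6.909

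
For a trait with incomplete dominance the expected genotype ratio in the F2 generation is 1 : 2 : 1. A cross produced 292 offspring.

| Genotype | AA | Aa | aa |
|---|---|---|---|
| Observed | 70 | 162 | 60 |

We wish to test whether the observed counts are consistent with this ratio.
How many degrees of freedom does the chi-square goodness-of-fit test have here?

2

There are k = 3 categories and no parameters were estimated from the data, so df = 3 − 1 = 2.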